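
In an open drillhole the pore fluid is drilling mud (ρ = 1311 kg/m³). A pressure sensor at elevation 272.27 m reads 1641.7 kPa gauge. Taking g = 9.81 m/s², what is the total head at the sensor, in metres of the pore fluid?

h ≈ 399.92 m

ψ = P/(ρg) = 1641.7×1000 / (1311 × 9.81) = 127.65 m.
h = z + ψ = 272.27 + 127.65 = 399.92 m.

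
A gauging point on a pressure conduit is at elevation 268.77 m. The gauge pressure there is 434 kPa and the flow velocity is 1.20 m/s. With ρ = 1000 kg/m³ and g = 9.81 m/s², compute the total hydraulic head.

h ≈ 313.08 m

Pressure head ψ = P/(ρg) = 434×1000 / (1000 × 9.81) = 44.24 m.
Velocity head = v²/(2g) = 1.20² / (2 × 9.81) = 0.073 m.
h = z + ψ + v²/(2g) = 268.77 + 44.24 + 0.073 = 313.08 m.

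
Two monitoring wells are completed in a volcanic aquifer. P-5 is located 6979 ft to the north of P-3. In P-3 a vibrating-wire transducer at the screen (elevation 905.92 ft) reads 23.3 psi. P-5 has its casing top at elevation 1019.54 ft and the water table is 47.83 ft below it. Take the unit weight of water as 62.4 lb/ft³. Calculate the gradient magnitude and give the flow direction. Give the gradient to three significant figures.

i ≈ 0.00172; groundwater flows toward the south

Pressure head at P-3: ψ = 144·P/γ = 144 × 23.3 / 62.4 = 53.77 ft.
Total head at P-3: h = z + ψ = 905.92 + 53.77 = 959.69 ft.
Total head at P-5: h = 1019.54 − 47.83 = 971.71 ft.
Head difference: h(P-3) − h(P-5) = 959.69 − 971.71 = -12.02 ft.
Hydraulic gradient: i = |Δh| / L = 12.02 / 6979 = 0.00172.
Flow is from higher to lower head: from P-5 toward P-3, i.e. toward the south.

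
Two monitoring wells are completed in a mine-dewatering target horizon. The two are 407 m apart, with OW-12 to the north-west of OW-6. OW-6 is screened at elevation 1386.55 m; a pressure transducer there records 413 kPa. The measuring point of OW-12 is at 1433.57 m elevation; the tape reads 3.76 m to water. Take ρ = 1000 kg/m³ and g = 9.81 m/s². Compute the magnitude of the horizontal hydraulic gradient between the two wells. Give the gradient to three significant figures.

Pressure head at OW-6: ψ = P/(ρg) = 413×1000 / (1000 × 9.81) = 42.10 m.
Total head at OW-6: h = z + ψ = 1386.55 + 42.10 = 1428.65 m.
Total head at OW-12: h = 1433.57 − 3.76 = 1429.81 m.
Head difference: h(OW-6) − h(OW-12) = 1428.65 − 1429.81 = -1.16 m.
Hydraulic gradient: i = |Δh| / L = 1.16 / 407 = 0.00285.

i ≈ 0.00285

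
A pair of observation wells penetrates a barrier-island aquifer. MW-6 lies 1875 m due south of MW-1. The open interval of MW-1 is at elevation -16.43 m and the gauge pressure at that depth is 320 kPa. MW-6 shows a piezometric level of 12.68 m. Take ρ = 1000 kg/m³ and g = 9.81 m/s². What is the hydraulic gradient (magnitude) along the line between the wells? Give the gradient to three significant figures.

Pressure head at MW-1: ψ = P/(ρg) = 320×1000 / (1000 × 9.81) = 32.62 m.
Total head at MW-1: h = z + ψ = -16.43 + 32.62 = 16.19 m.
Total head at MW-6: h = 12.68 m (water level in the piezometer is the total head).
Head difference: h(MW-1) − h(MW-6) = 16.19 − 12.68 = 3.51 m.
Hydraulic gradient: i = |Δh| / L = 3.51 / 1875 = 0.00187.

i ≈ 0.00187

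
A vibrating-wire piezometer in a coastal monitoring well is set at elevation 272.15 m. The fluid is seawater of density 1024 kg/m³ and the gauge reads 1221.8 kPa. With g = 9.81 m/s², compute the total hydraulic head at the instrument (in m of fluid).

h ≈ 393.78 m

ψ = P/(ρg) = 1221.8×1000 / (1024 × 9.81) = 121.63 m.
h = z + ψ = 272.15 + 121.63 = 393.78 m.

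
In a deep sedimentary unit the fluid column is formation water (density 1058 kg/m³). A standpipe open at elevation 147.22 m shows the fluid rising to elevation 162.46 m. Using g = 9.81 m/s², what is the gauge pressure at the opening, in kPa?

P ≈ 158 kPa

Pressure head ψ = h − z = 162.46 − 147.22 = 15.24 m.
P = ρgψ = 1058 × 9.81 × 15.24 = 158176 Pa ≈ 158 kPa.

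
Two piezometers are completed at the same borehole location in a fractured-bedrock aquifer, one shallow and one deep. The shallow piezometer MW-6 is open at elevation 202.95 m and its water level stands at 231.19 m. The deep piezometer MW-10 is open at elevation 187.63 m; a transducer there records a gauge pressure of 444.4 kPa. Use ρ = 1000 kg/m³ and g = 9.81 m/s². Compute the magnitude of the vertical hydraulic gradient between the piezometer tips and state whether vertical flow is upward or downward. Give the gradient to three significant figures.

Total head at MW-6: h = 231.19 m (water level in the standpipe).
Pressure head at MW-10: ψ = P/(ρg) = 444.4×1000 / (1000 × 9.81) = 45.30 m.
Total head at MW-10: h = z + ψ = 187.63 + 45.30 = 232.93 m.
Δh = h(MW-6) − h(MW-10) = 231.19 − 232.93 = -1.74 m.
Vertical separation Δz = 202.95 − 187.63 = 15.32 m.
|i_v| = |Δh| / Δz = 1.74 / 15.32 = 0.114.
Head is higher in the deep piezometer, so vertical flow is upward (discharge condition).

|i_v| ≈ 0.114; vertical flow is upward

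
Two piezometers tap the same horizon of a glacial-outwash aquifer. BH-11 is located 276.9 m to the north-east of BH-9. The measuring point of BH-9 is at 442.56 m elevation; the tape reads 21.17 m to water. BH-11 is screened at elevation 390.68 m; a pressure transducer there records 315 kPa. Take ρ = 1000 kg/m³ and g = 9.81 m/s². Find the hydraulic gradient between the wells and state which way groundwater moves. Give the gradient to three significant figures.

i ≈ 0.00506; groundwater flows toward the south-west

Total head at BH-9: h = 442.56 − 21.17 = 421.39 m.
Pressure head at BH-11: ψ = P/(ρg) = 315×1000 / (1000 × 9.81) = 32.11 m.
Total head at BH-11: h = z + ψ = 390.68 + 32.11 = 422.79 m.
Head difference: h(BH-9) − h(BH-11) = 421.39 − 422.79 = -1.40 m.
Hydraulic gradient: i = |Δh| / L = 1.40 / 276.9 = 0.00506.
Flow is from higher to lower head: from BH-11 toward BH-9, i.e. toward the south-west.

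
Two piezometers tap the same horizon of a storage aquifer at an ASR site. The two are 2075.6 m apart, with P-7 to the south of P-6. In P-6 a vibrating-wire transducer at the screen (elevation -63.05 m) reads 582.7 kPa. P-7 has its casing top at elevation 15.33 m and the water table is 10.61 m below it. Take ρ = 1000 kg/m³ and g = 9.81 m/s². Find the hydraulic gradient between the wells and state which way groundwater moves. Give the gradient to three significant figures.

Pressure head at P-6: ψ = P/(ρg) = 582.7×1000 / (1000 × 9.81) = 59.40 m.
Total head at P-6: h = z + ψ = -63.05 + 59.40 = -3.65 m.
Total head at P-7: h = 15.33 − 10.61 = 4.72 m.
Head difference: h(P-6) − h(P-7) = -3.65 − 4.72 = -8.37 m.
Hydraulic gradient: i = |Δh| / L = 8.37 / 2075.6 = 0.00403.
Flow is from higher to lower head: from P-7 toward P-6, i.e. toward the north.

i ≈ 0.00403; groundwater flows toward the north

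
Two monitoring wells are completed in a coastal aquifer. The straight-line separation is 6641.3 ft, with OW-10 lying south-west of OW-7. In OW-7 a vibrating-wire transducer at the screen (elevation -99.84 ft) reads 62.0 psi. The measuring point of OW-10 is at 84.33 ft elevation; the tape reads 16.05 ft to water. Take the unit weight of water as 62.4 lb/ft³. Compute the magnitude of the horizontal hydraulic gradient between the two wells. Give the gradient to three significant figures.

i ≈ 0.00377

Pressure head at OW-7: ψ = 144·P/γ = 144 × 62.0 / 62.4 = 143.08 ft.
Total head at OW-7: h = z + ψ = -99.84 + 143.08 = 43.24 ft.
Total head at OW-10: h = 84.33 − 16.05 = 68.28 ft.
Head difference: h(OW-7) − h(OW-10) = 43.24 − 68.28 = -25.04 ft.
Hydraulic gradient: i = |Δh| / L = 25.04 / 6641.3 = 0.00377.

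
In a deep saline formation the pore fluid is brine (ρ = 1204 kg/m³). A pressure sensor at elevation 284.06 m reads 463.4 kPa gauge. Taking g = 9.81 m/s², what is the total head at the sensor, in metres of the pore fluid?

ψ = P/(ρg) = 463.4×1000 / (1204 × 9.81) = 39.23 m.
h = z + ψ = 284.06 + 39.23 = 323.29 m.

h ≈ 323.29 m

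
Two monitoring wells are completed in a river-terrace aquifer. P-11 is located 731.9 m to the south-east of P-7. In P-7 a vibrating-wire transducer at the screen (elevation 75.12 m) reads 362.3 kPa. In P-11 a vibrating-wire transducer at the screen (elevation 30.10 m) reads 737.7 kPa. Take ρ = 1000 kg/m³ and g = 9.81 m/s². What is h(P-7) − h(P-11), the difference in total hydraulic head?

Δh ≈ 6.75 m

Pressure head at P-7: ψ = P/(ρg) = 362.3×1000 / (1000 × 9.81) = 36.93 m.
Total head at P-7: h = z + ψ = 75.12 + 36.93 = 112.05 m.
Pressure head at P-11: ψ = P/(ρg) = 737.7×1000 / (1000 × 9.81) = 75.20 m.
Total head at P-11: h = z + ψ = 30.10 + 75.20 = 105.30 m.
Head difference: h(P-7) − h(P-11) = 112.05 − 105.30 = 6.75 m.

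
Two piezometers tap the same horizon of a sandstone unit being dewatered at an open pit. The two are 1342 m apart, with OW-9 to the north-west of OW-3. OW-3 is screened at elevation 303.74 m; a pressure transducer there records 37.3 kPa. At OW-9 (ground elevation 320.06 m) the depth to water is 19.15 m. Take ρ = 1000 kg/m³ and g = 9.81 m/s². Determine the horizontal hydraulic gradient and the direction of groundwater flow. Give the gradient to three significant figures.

Pressure head at OW-3: ψ = P/(ρg) = 37.3×1000 / (1000 × 9.81) = 3.80 m.
Total head at OW-3: h = z + ψ = 303.74 + 3.80 = 307.54 m.
Total head at OW-9: h = 320.06 − 19.15 = 300.91 m.
Head difference: h(OW-3) − h(OW-9) = 307.54 − 300.91 = 6.63 m.
Hydraulic gradient: i = |Δh| / L = 6.63 / 1342 = 0.00494.
Flow is from higher to lower head: from OW-3 toward OW-9, i.e. toward the north-west.

i ≈ 0.00494; groundwater flows toward the north-west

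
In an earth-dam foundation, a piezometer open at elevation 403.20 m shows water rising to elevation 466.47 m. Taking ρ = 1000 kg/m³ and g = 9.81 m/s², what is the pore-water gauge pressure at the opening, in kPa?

P ≈ 621 kPa

Pressure head ψ = h − z = 466.47 − 403.20 = 63.27 m.
P = ρgψ = 1000 × 9.81 × 63.27 = 620679 Pa ≈ 621 kPa.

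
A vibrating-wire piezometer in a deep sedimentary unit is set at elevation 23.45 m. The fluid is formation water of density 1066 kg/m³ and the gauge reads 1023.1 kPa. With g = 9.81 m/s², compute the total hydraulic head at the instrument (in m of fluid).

h ≈ 121.28 m

ψ = P/(ρg) = 1023.1×1000 / (1066 × 9.81) = 97.83 m.
h = z + ψ = 23.45 + 97.83 = 121.28 m.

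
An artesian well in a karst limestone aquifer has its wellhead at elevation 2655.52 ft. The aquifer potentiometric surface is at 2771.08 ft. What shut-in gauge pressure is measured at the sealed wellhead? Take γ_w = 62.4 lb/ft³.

P ≈ 50.1 psi

Head above the cap: Δh = 2771.08 − 2655.52 = 115.56 ft.
P = γΔh/144 = 62.4 × 115.56 / 144 = 50.1 psi.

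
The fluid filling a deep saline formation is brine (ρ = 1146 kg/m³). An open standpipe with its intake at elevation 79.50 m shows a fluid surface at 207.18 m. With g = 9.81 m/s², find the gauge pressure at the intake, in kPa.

Pressure head ψ = h − z = 207.18 − 79.50 = 127.68 m.
P = ρgψ = 1146 × 9.81 × 127.68 = 1435412 Pa ≈ 1440 kPa.

P ≈ 1440 kPa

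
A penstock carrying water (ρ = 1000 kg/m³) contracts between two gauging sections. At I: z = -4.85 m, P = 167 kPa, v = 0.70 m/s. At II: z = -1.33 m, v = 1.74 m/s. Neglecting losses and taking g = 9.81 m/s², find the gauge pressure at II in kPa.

P₂ ≈ 131 kPa

Pressure head at I: ψ₁ = P₁/(ρg) = 167×1000 / (1000 × 9.81) = 17.02 m.
Velocity heads: v₁²/2g = 0.70²/19.62 = 0.025 m; v₂²/2g = 1.74²/19.62 = 0.154 m.
Total head H = z₁ + ψ₁ + v₁²/2g = -4.85 + 17.02 + 0.025 = 12.20 m.
ψ₂ = H − z₂ − v₂²/2g = 12.20 − (-1.33) − 0.154 = 13.38 m.
P₂ = ρgψ₂ = 1000 × 9.81 × 13.38 ≈ 131 kPa.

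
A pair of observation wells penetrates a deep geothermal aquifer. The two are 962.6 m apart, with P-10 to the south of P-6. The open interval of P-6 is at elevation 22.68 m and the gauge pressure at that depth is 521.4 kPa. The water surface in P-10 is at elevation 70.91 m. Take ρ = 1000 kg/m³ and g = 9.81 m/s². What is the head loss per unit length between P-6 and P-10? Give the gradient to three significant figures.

i ≈ 0.00511 m/m

Pressure head at P-6: ψ = P/(ρg) = 521.4×1000 / (1000 × 9.81) = 53.15 m.
Total head at P-6: h = z + ψ = 22.68 + 53.15 = 75.83 m.
Total head at P-10: h = 70.91 m (water level in the piezometer is the total head).
Head difference: h(P-6) − h(P-10) = 75.83 − 70.91 = 4.92 m.
Hydraulic gradient: i = |Δh| / L = 4.92 / 962.6 = 0.00511.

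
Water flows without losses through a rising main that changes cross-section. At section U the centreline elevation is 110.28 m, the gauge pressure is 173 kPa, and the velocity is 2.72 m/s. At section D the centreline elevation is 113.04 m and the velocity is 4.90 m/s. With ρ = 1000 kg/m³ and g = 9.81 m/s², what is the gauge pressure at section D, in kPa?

P₂ ≈ 138 kPa

Pressure head at U: ψ₁ = P₁/(ρg) = 173×1000 / (1000 × 9.81) = 17.64 m.
Velocity heads: v₁²/2g = 2.72²/19.62 = 0.377 m; v₂²/2g = 4.90²/19.62 = 1.224 m.
Total head H = z₁ + ψ₁ + v₁²/2g = 110.28 + 17.64 + 0.377 = 128.30 m.
ψ₂ = H − z₂ − v₂²/2g = 128.30 − 113.04 − 1.224 = 14.04 m.
P₂ = ρgψ₂ = 1000 × 9.81 × 14.04 ≈ 138 kPa.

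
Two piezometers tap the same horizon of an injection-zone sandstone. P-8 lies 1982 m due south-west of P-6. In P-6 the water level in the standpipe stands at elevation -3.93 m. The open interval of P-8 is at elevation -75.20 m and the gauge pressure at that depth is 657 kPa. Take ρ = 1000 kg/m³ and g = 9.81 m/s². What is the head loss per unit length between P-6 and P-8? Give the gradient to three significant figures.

Total head at P-6: h = -3.93 m (water level in the piezometer is the total head).
Pressure head at P-8: ψ = P/(ρg) = 657×1000 / (1000 × 9.81) = 66.97 m.
Total head at P-8: h = z + ψ = -75.20 + 66.97 = -8.23 m.
Head difference: h(P-6) − h(P-8) = -3.93 − (-8.23) = 4.30 m.
Hydraulic gradient: i = |Δh| / L = 4.30 / 1982 = 0.00217.

i ≈ 0.00217 m/m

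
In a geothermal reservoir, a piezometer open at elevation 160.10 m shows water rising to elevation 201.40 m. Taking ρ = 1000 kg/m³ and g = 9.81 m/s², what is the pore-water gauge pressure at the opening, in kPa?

P ≈ 405 kPa

Pressure head ψ = h − z = 201.40 − 160.10 = 41.30 m.
P = ρgψ = 1000 × 9.81 × 41.30 = 405153 Pa ≈ 405 kPa.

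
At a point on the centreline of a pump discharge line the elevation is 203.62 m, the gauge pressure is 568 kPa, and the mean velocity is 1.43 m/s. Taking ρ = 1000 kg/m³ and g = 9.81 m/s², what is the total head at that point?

h ≈ 261.62 m

Pressure head ψ = P/(ρg) = 568×1000 / (1000 × 9.81) = 57.90 m.
Velocity head = v²/(2g) = 1.43² / (2 × 9.81) = 0.104 m.
h = z + ψ + v²/(2g) = 203.62 + 57.90 + 0.104 = 261.62 m.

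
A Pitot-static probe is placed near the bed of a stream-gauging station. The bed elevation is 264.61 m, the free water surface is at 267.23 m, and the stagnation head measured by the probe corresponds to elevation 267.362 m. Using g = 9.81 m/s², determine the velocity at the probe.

Near the bed, under hydrostatic conditions, the piezometric head (z + ψ) equals the free-surface elevation, 267.23 m.
Velocity head = total − piezometric = 267.362 − 267.23 = 0.132 m.
v = √(2g·h_v) = √(2 × 9.81 × 0.132) = 1.61 m/s.

v ≈ 1.61 m/s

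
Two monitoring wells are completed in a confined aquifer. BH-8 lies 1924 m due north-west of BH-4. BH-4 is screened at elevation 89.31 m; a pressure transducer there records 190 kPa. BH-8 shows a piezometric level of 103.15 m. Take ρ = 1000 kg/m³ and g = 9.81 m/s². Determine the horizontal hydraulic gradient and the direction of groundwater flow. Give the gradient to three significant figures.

i ≈ 0.00287; groundwater flows toward the north-west

Pressure head at BH-4: ψ = P/(ρg) = 190×1000 / (1000 × 9.81) = 19.37 m.
Total head at BH-4: h = z + ψ = 89.31 + 19.37 = 108.68 m.
Total head at BH-8: h = 103.15 m (water level in the piezometer is the total head).
Head difference: h(BH-4) − h(BH-8) = 108.68 − 103.15 = 5.53 m.
Hydraulic gradient: i = |Δh| / L = 5.53 / 1924 = 0.00287.
Flow is from higher to lower head: from BH-4 toward BH-8, i.e. toward the north-west.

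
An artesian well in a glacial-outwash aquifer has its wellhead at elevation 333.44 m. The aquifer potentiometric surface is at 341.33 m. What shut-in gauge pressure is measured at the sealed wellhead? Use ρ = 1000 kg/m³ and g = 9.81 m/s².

P ≈ 77.4 kPa

Head above the cap: Δh = 341.33 − 333.44 = 7.89 m.
P = ρgΔh = 1000 × 9.81 × 7.89 = 77401 Pa ≈ 77.4 kPa.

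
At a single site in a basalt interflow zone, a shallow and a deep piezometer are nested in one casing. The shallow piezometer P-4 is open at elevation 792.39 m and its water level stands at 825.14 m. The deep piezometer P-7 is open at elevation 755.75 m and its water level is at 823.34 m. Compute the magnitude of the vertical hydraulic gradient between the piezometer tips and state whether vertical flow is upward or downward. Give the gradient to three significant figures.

Total head at P-4: h = 825.14 m (water level in the standpipe).
Total head at P-7: h = 823.34 m.
Δh = h(P-4) − h(P-7) = 825.14 − 823.34 = 1.80 m.
Vertical separation Δz = 792.39 − 755.75 = 36.64 m.
|i_v| = |Δh| / Δz = 1.80 / 36.64 = 0.0491.
Head is higher in the shallow piezometer, so vertical flow is downward (recharge condition).

|i_v| ≈ 0.0491; vertical flow is downward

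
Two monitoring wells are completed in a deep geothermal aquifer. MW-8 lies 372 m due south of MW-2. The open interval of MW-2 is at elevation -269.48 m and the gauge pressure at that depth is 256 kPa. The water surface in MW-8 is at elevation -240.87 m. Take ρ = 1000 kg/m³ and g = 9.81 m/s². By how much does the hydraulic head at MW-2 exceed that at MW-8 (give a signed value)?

Pressure head at MW-2: ψ = P/(ρg) = 256×1000 / (1000 × 9.81) = 26.10 m.
Total head at MW-2: h = z + ψ = -269.48 + 26.10 = -243.38 m.
Total head at MW-8: h = -240.87 m (water level in the piezometer is the total head).
Head difference: h(MW-2) − h(MW-8) = -243.38 − (-240.87) = -2.51 m.

Δh ≈ -2.51 m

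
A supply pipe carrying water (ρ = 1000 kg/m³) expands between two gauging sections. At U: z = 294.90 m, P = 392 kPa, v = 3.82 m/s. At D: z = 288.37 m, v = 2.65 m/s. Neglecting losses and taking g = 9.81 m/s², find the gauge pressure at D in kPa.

P₂ ≈ 460 kPa

Pressure head at U: ψ₁ = P₁/(ρg) = 392×1000 / (1000 × 9.81) = 39.96 m.
Velocity heads: v₁²/2g = 3.82²/19.62 = 0.744 m; v₂²/2g = 2.65²/19.62 = 0.358 m.
Total head H = z₁ + ψ₁ + v₁²/2g = 294.90 + 39.96 + 0.744 = 335.60 m.
ψ₂ = H − z₂ − v₂²/2g = 335.60 − 288.37 − 0.358 = 46.87 m.
P₂ = ρgψ₂ = 1000 × 9.81 × 46.87 ≈ 460 kPa.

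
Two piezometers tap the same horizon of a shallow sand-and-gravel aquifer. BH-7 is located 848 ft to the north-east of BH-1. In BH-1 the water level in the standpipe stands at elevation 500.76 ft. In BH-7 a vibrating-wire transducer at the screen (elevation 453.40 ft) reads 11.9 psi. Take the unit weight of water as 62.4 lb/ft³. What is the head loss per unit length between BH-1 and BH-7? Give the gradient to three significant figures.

Total head at BH-1: h = 500.76 ft (water level in the piezometer is the total head).
Pressure head at BH-7: ψ = 144·P/γ = 144 × 11.9 / 62.4 = 27.46 ft.
Total head at BH-7: h = z + ψ = 453.40 + 27.46 = 480.86 ft.
Head difference: h(BH-1) − h(BH-7) = 500.76 − 480.86 = 19.90 ft.
Hydraulic gradient: i = |Δh| / L = 19.90 / 848 = 0.0235.

i ≈ 0.0235 ft/ft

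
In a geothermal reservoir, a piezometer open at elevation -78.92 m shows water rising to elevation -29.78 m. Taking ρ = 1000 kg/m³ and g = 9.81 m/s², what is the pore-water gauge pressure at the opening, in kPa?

Pressure head ψ = h − z = -29.78 − (-78.92) = 49.14 m.
P = ρgψ = 1000 × 9.81 × 49.14 = 482063 Pa ≈ 482 kPa.

P ≈ 482 kPa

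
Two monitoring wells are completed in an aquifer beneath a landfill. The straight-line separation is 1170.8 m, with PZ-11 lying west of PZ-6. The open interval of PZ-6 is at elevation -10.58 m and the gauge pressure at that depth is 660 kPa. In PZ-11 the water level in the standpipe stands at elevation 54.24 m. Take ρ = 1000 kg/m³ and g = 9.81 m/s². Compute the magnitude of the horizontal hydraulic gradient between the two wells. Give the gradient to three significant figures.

Pressure head at PZ-6: ψ = P/(ρg) = 660×1000 / (1000 × 9.81) = 67.28 m.
Total head at PZ-6: h = z + ψ = -10.58 + 67.28 = 56.70 m.
Total head at PZ-11: h = 54.24 m (water level in the piezometer is the total head).
Head difference: h(PZ-6) − h(PZ-11) = 56.70 − 54.24 = 2.46 m.
Hydraulic gradient: i = |Δh| / L = 2.46 / 1170.8 = 0.00210.

i ≈ 0.00210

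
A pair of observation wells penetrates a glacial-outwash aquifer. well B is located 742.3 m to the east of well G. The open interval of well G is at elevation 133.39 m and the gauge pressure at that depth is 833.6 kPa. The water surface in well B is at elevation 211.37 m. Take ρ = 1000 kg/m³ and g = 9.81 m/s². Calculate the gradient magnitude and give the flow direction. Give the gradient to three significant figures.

i ≈ 0.00942; groundwater flows toward the east

Pressure head at well G: ψ = P/(ρg) = 833.6×1000 / (1000 × 9.81) = 84.97 m.
Total head at well G: h = z + ψ = 133.39 + 84.97 = 218.36 m.
Total head at well B: h = 211.37 m (water level in the piezometer is the total head).
Head difference: h(well G) − h(well B) = 218.36 − 211.37 = 6.99 m.
Hydraulic gradient: i = |Δh| / L = 6.99 / 742.3 = 0.00942.
Flow is from higher to lower head: from well G toward well B, i.e. toward the east.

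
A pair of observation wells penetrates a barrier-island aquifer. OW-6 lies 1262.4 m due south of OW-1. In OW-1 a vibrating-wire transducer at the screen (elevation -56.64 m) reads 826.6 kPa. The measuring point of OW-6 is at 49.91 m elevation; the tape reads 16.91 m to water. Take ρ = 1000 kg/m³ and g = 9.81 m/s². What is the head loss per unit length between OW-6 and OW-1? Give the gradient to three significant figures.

Pressure head at OW-1: ψ = P/(ρg) = 826.6×1000 / (1000 × 9.81) = 84.26 m.
Total head at OW-1: h = z + ψ = -56.64 + 84.26 = 27.62 m.
Total head at OW-6: h = 49.91 − 16.91 = 33.00 m.
Head difference: h(OW-1) − h(OW-6) = 27.62 − 33.00 = -5.38 m.
Hydraulic gradient: i = |Δh| / L = 5.38 / 1262.4 = 0.00426.

i ≈ 0.00426 m/m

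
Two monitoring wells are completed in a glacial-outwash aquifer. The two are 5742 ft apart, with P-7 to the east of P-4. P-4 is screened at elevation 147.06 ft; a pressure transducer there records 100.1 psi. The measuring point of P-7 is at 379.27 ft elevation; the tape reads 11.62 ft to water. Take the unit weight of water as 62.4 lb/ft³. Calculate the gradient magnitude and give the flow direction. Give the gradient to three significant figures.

Pressure head at P-4: ψ = 144·P/γ = 144 × 100.1 / 62.4 = 231.00 ft.
Total head at P-4: h = z + ψ = 147.06 + 231.00 = 378.06 ft.
Total head at P-7: h = 379.27 − 11.62 = 367.65 ft.
Head difference: h(P-4) − h(P-7) = 378.06 − 367.65 = 10.41 ft.
Hydraulic gradient: i = |Δh| / L = 10.41 / 5742 = 0.00181.
Flow is from higher to lower head: from P-4 toward P-7, i.e. toward the east.

i ≈ 0.00181; groundwater flows toward the east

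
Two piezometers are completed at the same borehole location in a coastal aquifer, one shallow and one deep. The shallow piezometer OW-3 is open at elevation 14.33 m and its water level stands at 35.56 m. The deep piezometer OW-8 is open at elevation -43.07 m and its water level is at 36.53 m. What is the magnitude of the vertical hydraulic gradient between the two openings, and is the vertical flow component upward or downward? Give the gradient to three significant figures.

Total head at OW-3: h = 35.56 m (water level in the standpipe).
Total head at OW-8: h = 36.53 m.
Δh = h(OW-3) − h(OW-8) = 35.56 − 36.53 = -0.97 m.
Vertical separation Δz = 14.33 − (-43.07) = 57.40 m.
|i_v| = |Δh| / Δz = 0.97 / 57.40 = 0.0169.
Head is higher in the deep piezometer, so vertical flow is upward (discharge condition).

|i_v| ≈ 0.0169; vertical flow is upward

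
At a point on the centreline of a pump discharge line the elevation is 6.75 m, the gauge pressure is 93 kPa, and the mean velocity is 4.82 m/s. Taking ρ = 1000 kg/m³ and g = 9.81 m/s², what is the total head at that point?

h ≈ 17.41 m

Pressure head ψ = P/(ρg) = 93×1000 / (1000 × 9.81) = 9.48 m.
Velocity head = v²/(2g) = 4.82² / (2 × 9.81) = 1.184 m.
h = z + ψ + v²/(2g) = 6.75 + 9.48 + 1.184 = 17.41 m.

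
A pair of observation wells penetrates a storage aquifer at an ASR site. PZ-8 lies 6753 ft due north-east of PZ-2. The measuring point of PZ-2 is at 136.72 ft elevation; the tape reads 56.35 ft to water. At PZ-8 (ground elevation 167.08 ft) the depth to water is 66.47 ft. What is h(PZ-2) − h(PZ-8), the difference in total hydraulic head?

Δh ≈ -20.24 ft

Total head at PZ-2: h = 136.72 − 56.35 = 80.37 ft.
Total head at PZ-8: h = 167.08 − 66.47 = 100.61 ft.
Head difference: h(PZ-2) − h(PZ-8) = 80.37 − 100.61 = -20.24 ft.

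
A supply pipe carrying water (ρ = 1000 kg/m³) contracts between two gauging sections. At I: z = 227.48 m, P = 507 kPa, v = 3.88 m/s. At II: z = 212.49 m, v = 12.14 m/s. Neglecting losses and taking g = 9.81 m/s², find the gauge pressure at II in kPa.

Pressure head at I: ψ₁ = P₁/(ρg) = 507×1000 / (1000 × 9.81) = 51.68 m.
Velocity heads: v₁²/2g = 3.88²/19.62 = 0.767 m; v₂²/2g = 12.14²/19.62 = 7.512 m.
Total head H = z₁ + ψ₁ + v₁²/2g = 227.48 + 51.68 + 0.767 = 279.93 m.
ψ₂ = H − z₂ − v₂²/2g = 279.93 − 212.49 − 7.512 = 59.93 m.
P₂ = ρgψ₂ = 1000 × 9.81 × 59.93 ≈ 588 kPa.

P₂ ≈ 588 kPa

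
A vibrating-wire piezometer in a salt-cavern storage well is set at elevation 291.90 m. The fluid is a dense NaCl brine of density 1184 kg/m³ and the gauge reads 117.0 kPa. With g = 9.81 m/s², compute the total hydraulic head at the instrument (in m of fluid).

ψ = P/(ρg) = 117.0×1000 / (1184 × 9.81) = 10.07 m.
h = z + ψ = 291.90 + 10.07 = 301.97 m.

h ≈ 301.97 m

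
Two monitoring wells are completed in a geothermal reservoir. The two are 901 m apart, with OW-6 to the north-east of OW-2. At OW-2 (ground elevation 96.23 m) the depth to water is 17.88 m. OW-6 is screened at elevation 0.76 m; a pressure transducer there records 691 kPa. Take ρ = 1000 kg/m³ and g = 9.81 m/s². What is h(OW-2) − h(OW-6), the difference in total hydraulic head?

Total head at OW-2: h = 96.23 − 17.88 = 78.35 m.
Pressure head at OW-6: ψ = P/(ρg) = 691×1000 / (1000 × 9.81) = 70.44 m.
Total head at OW-6: h = z + ψ = 0.76 + 70.44 = 71.20 m.
Head difference: h(OW-2) − h(OW-6) = 78.35 − 71.20 = 7.15 m.

Δh ≈ 7.15 m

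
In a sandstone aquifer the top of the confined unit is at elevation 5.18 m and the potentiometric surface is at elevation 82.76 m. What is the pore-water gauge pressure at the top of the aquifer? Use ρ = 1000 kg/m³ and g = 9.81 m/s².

P ≈ 761 kPa

Pressure head at the aquifer top: ψ = h − z = 82.76 − 5.18 = 77.58 m.
P = ρgψ = 1000 × 9.81 × 77.58 = 761060 Pa ≈ 761 kPa.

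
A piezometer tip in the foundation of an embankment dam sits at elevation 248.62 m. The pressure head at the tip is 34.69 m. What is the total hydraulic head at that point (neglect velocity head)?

h = z + ψ = 248.62 + 34.69 = 283.31 m.

h ≈ 283.31 m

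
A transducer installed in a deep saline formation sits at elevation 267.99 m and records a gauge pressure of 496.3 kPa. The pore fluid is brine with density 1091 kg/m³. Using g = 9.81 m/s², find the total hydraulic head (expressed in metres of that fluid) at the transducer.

h ≈ 314.36 m

ψ = P/(ρg) = 496.3×1000 / (1091 × 9.81) = 46.37 m.
h = z + ψ = 267.99 + 46.37 = 314.36 m.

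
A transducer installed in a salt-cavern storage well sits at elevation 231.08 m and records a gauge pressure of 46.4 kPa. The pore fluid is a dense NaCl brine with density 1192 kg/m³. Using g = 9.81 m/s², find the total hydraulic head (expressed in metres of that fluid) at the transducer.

h ≈ 235.05 m

ψ = P/(ρg) = 46.4×1000 / (1192 × 9.81) = 3.97 m.
h = z + ψ = 231.08 + 3.97 = 235.05 m.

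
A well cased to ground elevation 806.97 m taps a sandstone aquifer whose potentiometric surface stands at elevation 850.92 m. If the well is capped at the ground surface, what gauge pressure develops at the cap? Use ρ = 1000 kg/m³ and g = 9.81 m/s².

Head above the cap: Δh = 850.92 − 806.97 = 43.95 m.
P = ρgΔh = 1000 × 9.81 × 43.95 = 431150 Pa ≈ 431 kPa.

P ≈ 431 kPa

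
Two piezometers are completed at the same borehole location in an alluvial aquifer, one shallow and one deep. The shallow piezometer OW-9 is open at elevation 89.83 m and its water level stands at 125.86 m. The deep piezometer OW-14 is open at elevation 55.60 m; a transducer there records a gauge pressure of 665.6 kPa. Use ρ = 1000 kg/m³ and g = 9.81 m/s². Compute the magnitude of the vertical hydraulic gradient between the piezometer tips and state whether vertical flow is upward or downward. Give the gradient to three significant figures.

|i_v| ≈ 0.0704; vertical flow is downward

Total head at OW-9: h = 125.86 m (water level in the standpipe).
Pressure head at OW-14: ψ = P/(ρg) = 665.6×1000 / (1000 × 9.81) = 67.85 m.
Total head at OW-14: h = z + ψ = 55.60 + 67.85 = 123.45 m.
Δh = h(OW-9) − h(OW-14) = 125.86 − 123.45 = 2.41 m.
Vertical separation Δz = 89.83 − 55.60 = 34.23 m.
|i_v| = |Δh| / Δz = 2.41 / 34.23 = 0.0704.
Head is higher in the shallow piezometer, so vertical flow is downward (recharge condition).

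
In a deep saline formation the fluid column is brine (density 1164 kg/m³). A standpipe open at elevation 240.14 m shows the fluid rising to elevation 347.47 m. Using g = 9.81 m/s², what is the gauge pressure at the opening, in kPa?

Pressure head ψ = h − z = 347.47 − 240.14 = 107.33 m.
P = ρgψ = 1164 × 9.81 × 107.33 = 1225584 Pa ≈ 1230 kPa.

P ≈ 1230 kPa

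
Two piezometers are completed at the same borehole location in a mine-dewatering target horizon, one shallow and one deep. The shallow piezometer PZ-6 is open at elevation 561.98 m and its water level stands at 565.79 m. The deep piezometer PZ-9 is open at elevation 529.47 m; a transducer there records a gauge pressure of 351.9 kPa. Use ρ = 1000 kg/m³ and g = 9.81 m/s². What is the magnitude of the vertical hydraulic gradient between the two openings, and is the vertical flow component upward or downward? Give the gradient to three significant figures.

|i_v| ≈ 0.0138; vertical flow is downward

Total head at PZ-6: h = 565.79 m (water level in the standpipe).
Pressure head at PZ-9: ψ = P/(ρg) = 351.9×1000 / (1000 × 9.81) = 35.87 m.
Total head at PZ-9: h = z + ψ = 529.47 + 35.87 = 565.34 m.
Δh = h(PZ-6) − h(PZ-9) = 565.79 − 565.34 = 0.45 m.
Vertical separation Δz = 561.98 − 529.47 = 32.51 m.
|i_v| = |Δh| / Δz = 0.45 / 32.51 = 0.0138.
Head is higher in the shallow piezometer, so vertical flow is downward (recharge condition).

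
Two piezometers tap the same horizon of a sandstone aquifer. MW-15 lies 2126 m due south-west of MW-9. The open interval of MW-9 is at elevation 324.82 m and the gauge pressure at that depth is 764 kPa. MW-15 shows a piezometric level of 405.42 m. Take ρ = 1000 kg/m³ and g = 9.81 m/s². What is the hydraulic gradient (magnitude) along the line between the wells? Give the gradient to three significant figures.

i ≈ 0.00128

Pressure head at MW-9: ψ = P/(ρg) = 764×1000 / (1000 × 9.81) = 77.88 m.
Total head at MW-9: h = z + ψ = 324.82 + 77.88 = 402.70 m.
Total head at MW-15: h = 405.42 m (water level in the piezometer is the total head).
Head difference: h(MW-9) − h(MW-15) = 402.70 − 405.42 = -2.72 m.
Hydraulic gradient: i = |Δh| / L = 2.72 / 2126 = 0.00128.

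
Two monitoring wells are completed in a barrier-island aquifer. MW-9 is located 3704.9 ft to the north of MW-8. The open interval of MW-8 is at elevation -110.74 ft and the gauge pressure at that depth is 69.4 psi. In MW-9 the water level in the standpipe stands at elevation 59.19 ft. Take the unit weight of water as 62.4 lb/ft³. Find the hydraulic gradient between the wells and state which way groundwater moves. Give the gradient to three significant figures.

i ≈ 0.00264; groundwater flows toward the south

Pressure head at MW-8: ψ = 144·P/γ = 144 × 69.4 / 62.4 = 160.15 ft.
Total head at MW-8: h = z + ψ = -110.74 + 160.15 = 49.41 ft.
Total head at MW-9: h = 59.19 ft (water level in the piezometer is the total head).
Head difference: h(MW-8) − h(MW-9) = 49.41 − 59.19 = -9.78 ft.
Hydraulic gradient: i = |Δh| / L = 9.78 / 3704.9 = 0.00264.
Flow is from higher to lower head: from MW-9 toward MW-8, i.e. toward the south.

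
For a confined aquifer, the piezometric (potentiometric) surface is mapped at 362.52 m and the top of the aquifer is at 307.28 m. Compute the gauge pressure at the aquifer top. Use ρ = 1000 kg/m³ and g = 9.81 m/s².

Pressure head at the aquifer top: ψ = h − z = 362.52 − 307.28 = 55.24 m.
P = ρgψ = 1000 × 9.81 × 55.24 = 541904 Pa ≈ 542 kPa.

P ≈ 542 kPa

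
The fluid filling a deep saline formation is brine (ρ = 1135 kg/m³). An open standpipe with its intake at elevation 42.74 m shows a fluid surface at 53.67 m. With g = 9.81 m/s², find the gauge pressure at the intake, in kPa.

P ≈ 122 kPa

Pressure head ψ = h − z = 53.67 − 42.74 = 10.93 m.
P = ρgψ = 1135 × 9.81 × 10.93 = 121698 Pa ≈ 122 kPa.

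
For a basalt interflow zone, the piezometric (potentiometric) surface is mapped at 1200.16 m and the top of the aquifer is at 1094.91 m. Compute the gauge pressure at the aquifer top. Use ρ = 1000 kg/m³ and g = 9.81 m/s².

Pressure head at the aquifer top: ψ = h − z = 1200.16 − 1094.91 = 105.25 m.
P = ρgψ = 1000 × 9.81 × 105.25 = 1032502 Pa ≈ 1030 kPa.

P ≈ 1030 kPa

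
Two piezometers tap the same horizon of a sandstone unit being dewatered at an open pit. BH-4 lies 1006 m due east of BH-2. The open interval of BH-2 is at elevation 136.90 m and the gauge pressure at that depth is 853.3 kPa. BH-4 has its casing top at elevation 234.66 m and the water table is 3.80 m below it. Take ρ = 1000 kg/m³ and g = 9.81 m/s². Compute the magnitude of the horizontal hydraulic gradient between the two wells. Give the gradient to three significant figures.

Pressure head at BH-2: ψ = P/(ρg) = 853.3×1000 / (1000 × 9.81) = 86.98 m.
Total head at BH-2: h = z + ψ = 136.90 + 86.98 = 223.88 m.
Total head at BH-4: h = 234.66 − 3.80 = 230.86 m.
Head difference: h(BH-2) − h(BH-4) = 223.88 − 230.86 = -6.98 m.
Hydraulic gradient: i = |Δh| / L = 6.98 / 1006 = 0.00694.

i ≈ 0.00694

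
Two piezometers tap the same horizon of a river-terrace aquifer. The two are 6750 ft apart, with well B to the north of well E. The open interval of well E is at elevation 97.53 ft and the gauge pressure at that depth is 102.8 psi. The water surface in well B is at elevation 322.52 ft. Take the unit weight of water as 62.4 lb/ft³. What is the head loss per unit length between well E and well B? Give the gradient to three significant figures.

Pressure head at well E: ψ = 144·P/γ = 144 × 102.8 / 62.4 = 237.23 ft.
Total head at well E: h = z + ψ = 97.53 + 237.23 = 334.76 ft.
Total head at well B: h = 322.52 ft (water level in the piezometer is the total head).
Head difference: h(well E) − h(well B) = 334.76 − 322.52 = 12.24 ft.
Hydraulic gradient: i = |Δh| / L = 12.24 / 6750 = 0.00181.

i ≈ 0.00181 ft/ft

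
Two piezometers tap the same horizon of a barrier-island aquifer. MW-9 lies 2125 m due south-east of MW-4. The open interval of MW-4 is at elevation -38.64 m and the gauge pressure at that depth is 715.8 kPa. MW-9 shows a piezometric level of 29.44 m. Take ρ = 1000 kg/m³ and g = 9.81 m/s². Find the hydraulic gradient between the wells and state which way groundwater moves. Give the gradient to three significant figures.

i ≈ 0.00230; groundwater flows toward the south-east

Pressure head at MW-4: ψ = P/(ρg) = 715.8×1000 / (1000 × 9.81) = 72.97 m.
Total head at MW-4: h = z + ψ = -38.64 + 72.97 = 34.33 m.
Total head at MW-9: h = 29.44 m (water level in the piezometer is the total head).
Head difference: h(MW-4) − h(MW-9) = 34.33 − 29.44 = 4.89 m.
Hydraulic gradient: i = |Δh| / L = 4.89 / 2125 = 0.00230.
Flow is from higher to lower head: from MW-4 toward MW-9, i.e. toward the south-east.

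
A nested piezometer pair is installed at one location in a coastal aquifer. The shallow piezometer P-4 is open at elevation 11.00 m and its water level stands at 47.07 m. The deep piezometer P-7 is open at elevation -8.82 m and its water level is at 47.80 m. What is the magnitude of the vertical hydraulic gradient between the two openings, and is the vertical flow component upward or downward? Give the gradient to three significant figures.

|i_v| ≈ 0.0368; vertical flow is upward

Total head at P-4: h = 47.07 m (water level in the standpipe).
Total head at P-7: h = 47.80 m.
Δh = h(P-4) − h(P-7) = 47.07 − 47.80 = -0.73 m.
Vertical separation Δz = 11.00 − (-8.82) = 19.82 m.
|i_v| = |Δh| / Δz = 0.73 / 19.82 = 0.0368.
Head is higher in the deep piezometer, so vertical flow is upward (discharge condition).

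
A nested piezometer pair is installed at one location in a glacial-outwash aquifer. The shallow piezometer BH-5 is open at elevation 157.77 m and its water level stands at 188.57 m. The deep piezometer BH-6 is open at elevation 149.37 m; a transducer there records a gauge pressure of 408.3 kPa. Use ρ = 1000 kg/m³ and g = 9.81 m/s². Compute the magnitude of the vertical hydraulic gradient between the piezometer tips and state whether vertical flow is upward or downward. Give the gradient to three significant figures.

Total head at BH-5: h = 188.57 m (water level in the standpipe).
Pressure head at BH-6: ψ = P/(ρg) = 408.3×1000 / (1000 × 9.81) = 41.62 m.
Total head at BH-6: h = z + ψ = 149.37 + 41.62 = 190.99 m.
Δh = h(BH-5) − h(BH-6) = 188.57 − 190.99 = -2.42 m.
Vertical separation Δz = 157.77 − 149.37 = 8.40 m.
|i_v| = |Δh| / Δz = 2.42 / 8.40 = 0.288.
Head is higher in the deep piezometer, so vertical flow is upward (discharge condition).

|i_v| ≈ 0.288; vertical flow is upward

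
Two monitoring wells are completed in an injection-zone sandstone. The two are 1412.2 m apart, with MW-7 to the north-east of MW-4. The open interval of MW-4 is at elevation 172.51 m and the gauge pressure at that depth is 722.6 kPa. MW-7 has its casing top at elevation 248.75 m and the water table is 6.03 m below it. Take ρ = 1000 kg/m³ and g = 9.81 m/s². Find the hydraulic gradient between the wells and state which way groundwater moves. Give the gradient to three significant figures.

i ≈ 0.00244; groundwater flows toward the north-east

Pressure head at MW-4: ψ = P/(ρg) = 722.6×1000 / (1000 × 9.81) = 73.66 m.
Total head at MW-4: h = z + ψ = 172.51 + 73.66 = 246.17 m.
Total head at MW-7: h = 248.75 − 6.03 = 242.72 m.
Head difference: h(MW-4) − h(MW-7) = 246.17 − 242.72 = 3.45 m.
Hydraulic gradient: i = |Δh| / L = 3.45 / 1412.2 = 0.00244.
Flow is from higher to lower head: from MW-4 toward MW-7, i.e. toward the north-east.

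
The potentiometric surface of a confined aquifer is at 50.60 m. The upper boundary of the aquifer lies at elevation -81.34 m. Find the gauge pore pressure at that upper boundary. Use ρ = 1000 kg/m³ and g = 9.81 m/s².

Pressure head at the aquifer top: ψ = h − z = 50.60 − (-81.34) = 131.94 m.
P = ρgψ = 1000 × 9.81 × 131.94 = 1294331 Pa ≈ 1290 kPa.

P ≈ 1290 kPa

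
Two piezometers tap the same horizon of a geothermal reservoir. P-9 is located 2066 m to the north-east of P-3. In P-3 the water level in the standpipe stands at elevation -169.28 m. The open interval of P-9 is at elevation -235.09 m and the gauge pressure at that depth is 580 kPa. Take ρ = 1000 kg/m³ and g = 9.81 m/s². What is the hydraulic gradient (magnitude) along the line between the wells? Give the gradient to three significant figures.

Total head at P-3: h = -169.28 m (water level in the piezometer is the total head).
Pressure head at P-9: ψ = P/(ρg) = 580×1000 / (1000 × 9.81) = 59.12 m.
Total head at P-9: h = z + ψ = -235.09 + 59.12 = -175.97 m.
Head difference: h(P-3) − h(P-9) = -169.28 − (-175.97) = 6.69 m.
Hydraulic gradient: i = |Δh| / L = 6.69 / 2066 = 0.00324.

i ≈ 0.00324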